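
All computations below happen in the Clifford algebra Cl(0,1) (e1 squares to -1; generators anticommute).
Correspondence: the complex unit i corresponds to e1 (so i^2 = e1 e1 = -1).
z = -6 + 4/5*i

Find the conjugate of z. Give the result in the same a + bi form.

In blades: z = -6 + 4/5*e1.
Conjugation here is Clifford conjugation: the scalar is fixed and the grade-1 and grade-2 blades all flip sign, giving -6 - 4/5*e1; translating back:
Answer: -6 - 4/5*i


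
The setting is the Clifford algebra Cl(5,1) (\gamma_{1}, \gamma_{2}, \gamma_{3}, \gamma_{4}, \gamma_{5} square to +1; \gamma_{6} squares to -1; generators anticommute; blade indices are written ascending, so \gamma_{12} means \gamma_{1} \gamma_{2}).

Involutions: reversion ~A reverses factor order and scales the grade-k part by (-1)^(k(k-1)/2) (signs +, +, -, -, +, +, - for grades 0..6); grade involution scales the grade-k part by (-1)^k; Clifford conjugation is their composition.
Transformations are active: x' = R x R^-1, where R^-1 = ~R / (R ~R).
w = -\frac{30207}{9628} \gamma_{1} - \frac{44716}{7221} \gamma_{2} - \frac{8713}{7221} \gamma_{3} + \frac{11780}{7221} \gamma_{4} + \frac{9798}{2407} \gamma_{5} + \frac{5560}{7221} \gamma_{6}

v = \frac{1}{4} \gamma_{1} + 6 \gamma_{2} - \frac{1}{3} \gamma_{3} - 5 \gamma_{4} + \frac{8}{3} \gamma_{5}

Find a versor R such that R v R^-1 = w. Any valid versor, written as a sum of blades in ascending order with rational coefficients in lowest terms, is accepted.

R = v + w = -\frac{6950}{2407} \gamma_{1} - \frac{1390}{7221} \gamma_{2} - \frac{11120}{7221} \gamma_{3} - \frac{24325}{7221} \gamma_{4} + \frac{48650}{7221} \gamma_{5} + \frac{5560}{7221} \gamma_{6} works: the equal norms (\frac{9833}{144}) guarantee its sandwich swaps v into w.
Answer: -\frac{6950}{2407} \gamma_{1} - \frac{1390}{7221} \gamma_{2} - \frac{11120}{7221} \gamma_{3} - \frac{24325}{7221} \gamma_{4} + \frac{48650}{7221} \gamma_{5} + \frac{5560}{7221} \gamma_{6}


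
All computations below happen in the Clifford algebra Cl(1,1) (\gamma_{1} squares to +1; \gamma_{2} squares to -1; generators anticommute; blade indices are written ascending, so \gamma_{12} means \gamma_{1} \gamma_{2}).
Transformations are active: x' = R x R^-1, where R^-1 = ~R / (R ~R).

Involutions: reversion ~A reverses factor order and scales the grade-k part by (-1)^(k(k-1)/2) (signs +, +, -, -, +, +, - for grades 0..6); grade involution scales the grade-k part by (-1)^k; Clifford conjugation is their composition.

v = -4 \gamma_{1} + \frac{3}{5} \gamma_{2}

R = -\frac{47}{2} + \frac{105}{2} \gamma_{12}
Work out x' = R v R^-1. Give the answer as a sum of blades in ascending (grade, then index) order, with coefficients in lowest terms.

~R = -\frac{47}{2} - \frac{105}{2} \gamma_{12}, and R ~R = -2204, so R^-1 = ~R / (-2204).
R v = \frac{125}{2} \gamma_{1} + \frac{1959}{10} \gamma_{2}
Answer: \frac{23507}{4408} \gamma_{1} + \frac{78849}{22040} \gamma_{2}


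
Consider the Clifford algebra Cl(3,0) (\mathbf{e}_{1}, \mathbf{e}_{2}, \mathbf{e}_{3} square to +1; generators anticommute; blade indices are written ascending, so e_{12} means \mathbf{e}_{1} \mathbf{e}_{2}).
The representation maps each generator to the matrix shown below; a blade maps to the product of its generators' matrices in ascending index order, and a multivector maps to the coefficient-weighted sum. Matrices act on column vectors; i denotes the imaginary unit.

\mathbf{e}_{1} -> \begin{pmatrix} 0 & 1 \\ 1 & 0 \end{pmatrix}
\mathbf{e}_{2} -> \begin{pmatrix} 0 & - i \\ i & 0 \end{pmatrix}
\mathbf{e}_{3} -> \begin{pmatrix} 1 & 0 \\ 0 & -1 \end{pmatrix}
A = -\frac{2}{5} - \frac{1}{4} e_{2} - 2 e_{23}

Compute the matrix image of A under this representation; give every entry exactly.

Bivector images (products of the table entries): rho(e_{23}) = rho(\mathbf{e}_{2})rho(\mathbf{e}_{3}) = \begin{pmatrix} 0 & i \\ i & 0 \end{pmatrix}.
M = (-\frac{2}{5})*1 + (-\frac{1}{4})*rho(e_{2}) + (-2)*rho(e_{23}), summed entrywise (1 is the identity matrix):
Answer: \begin{pmatrix} - \frac{2}{5} & - \frac{7 i}{4} \\ - \frac{9 i}{4} & - \frac{2}{5} \end{pmatrix}


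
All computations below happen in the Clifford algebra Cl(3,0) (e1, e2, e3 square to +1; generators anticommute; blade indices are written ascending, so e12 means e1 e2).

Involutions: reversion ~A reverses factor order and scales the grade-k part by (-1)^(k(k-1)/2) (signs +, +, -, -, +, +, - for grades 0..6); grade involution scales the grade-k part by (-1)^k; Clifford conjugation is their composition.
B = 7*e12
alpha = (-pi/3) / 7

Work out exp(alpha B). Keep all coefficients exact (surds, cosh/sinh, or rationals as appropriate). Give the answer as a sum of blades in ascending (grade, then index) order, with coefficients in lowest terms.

B^2 = (7)^2*(e12)^2 = 49*(-1) = -49 (a basis 2-blade squares to minus the product of its generators' squares).
B^2 = -49 — the negative square puts this in the circular regime; l = 7, alpha*l = -pi/3, so exp(alpha B) = cos(-pi/3) + (sin(-pi/3)/7)*B = 1/2 + (-sqrt(3)/14)*B.
Answer: 1/2 - sqrt(3)/2*e12


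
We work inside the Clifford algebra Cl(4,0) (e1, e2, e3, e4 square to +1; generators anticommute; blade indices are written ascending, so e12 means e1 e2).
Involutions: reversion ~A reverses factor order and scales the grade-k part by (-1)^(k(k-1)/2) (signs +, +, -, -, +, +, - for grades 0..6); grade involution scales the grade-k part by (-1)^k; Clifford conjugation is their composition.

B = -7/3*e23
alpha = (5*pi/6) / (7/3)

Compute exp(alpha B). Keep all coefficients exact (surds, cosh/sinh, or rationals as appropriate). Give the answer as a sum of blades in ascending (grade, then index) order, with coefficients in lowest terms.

B^2 = (-7/3)^2*(e23)^2 = 49/9*(-1) = -49/9 (a basis 2-blade squares to minus the product of its generators' squares).
B^2 = -49/9 — the negative square puts this in the circular regime; l = 7/3, alpha*l = 5*pi/6, so exp(alpha B) = cos(5*pi/6) + (sin(5*pi/6)/(7/3))*B = -sqrt(3)/2 + (3/14)*B.
Answer: -sqrt(3)/2 - 1/2*e23


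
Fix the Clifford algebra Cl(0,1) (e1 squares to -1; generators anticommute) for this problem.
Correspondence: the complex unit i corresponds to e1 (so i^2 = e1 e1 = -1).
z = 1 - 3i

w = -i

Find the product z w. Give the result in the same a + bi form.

In blades: z = 1 - 3*e1, w = -e1.
Distribute z over w term by term (generator squares from the signature, products reordered to ascending indices): (1)*w = -e1; (-3*e1)*w = -3.
Sum: -3 - e1; translating back through the correspondence:
Answer: -3 - i


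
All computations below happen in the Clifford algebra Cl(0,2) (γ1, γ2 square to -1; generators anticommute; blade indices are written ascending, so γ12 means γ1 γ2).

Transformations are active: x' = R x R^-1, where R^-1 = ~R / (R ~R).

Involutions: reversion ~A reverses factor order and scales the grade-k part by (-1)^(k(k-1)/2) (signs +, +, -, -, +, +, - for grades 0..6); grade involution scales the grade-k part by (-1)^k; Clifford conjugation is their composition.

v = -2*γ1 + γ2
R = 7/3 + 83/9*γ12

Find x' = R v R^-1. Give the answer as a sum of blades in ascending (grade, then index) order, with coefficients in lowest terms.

~R = 7/3 - 83/9*γ12, and R ~R = 7330/81, so R^-1 = ~R / (7330/81).
R v = -125/9*γ1 - 145/9*γ2
Answer: 941/733*γ1 - 1342/733*γ2


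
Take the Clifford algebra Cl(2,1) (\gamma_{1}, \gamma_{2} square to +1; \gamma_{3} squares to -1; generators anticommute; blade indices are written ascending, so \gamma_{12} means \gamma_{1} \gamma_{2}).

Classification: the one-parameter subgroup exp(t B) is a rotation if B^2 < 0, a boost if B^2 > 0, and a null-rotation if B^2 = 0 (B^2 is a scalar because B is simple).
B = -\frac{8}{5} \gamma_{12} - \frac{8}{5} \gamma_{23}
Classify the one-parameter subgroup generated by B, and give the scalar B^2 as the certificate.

B^2 term by term: the squares give (-\frac{8}{5})^2*(\gamma_{12})^2 + (-\frac{8}{5})^2*(\gamma_{23})^2 = \frac{64}{25}*(-1) + \frac{64}{25}*(+1) = 0 (each basis 2-blade squares to minus the product of its generators' squares); cross terms between blades sharing an index anticommute and cancel. So B^2 = 0.
Answer: null-rotation, certificate B^2 = 0. The class reads off the invariant scalar 0 directly.


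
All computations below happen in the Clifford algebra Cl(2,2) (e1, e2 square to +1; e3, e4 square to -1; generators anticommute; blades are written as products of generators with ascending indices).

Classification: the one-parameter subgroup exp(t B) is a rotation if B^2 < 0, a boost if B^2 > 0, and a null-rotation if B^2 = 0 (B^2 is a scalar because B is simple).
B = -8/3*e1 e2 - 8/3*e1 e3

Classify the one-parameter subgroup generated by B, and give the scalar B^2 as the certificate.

B^2 term by term: the squares give (-8/3)^2*(e1 e2)^2 + (-8/3)^2*(e1 e3)^2 = 64/9*(-1) + 64/9*(+1) = 0 (each basis 2-blade squares to minus the product of its generators' squares); cross terms between blades sharing an index anticommute and cancel. So B^2 = 0.
Answer: null-rotation, certificate B^2 = 0. No conjugation can change B^2 = 0; the sign gives the class.


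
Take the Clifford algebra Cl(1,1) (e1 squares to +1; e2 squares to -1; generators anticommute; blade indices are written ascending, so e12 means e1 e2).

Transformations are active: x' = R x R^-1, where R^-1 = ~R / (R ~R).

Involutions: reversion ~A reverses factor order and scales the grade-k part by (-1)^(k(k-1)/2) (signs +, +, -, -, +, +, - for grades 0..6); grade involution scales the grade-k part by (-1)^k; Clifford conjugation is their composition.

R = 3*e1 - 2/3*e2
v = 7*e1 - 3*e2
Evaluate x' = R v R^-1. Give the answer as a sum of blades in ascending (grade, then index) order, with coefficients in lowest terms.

~R = 3*e1 - 2/3*e2, and R ~R = 77/9, so R^-1 = ~R / (77/9).
R v = 19 - 13/3*e12
Answer: 487/77*e1 + 3/77*e2


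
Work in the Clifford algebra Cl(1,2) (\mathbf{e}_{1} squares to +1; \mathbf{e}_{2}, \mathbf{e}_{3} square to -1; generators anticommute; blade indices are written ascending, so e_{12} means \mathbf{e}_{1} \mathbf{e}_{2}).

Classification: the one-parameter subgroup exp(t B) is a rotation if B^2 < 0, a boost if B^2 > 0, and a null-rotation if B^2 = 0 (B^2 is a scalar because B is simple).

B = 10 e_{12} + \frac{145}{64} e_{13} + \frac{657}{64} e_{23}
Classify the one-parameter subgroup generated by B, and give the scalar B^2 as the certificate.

B^2 term by term: the squares give (10)^2*(e_{12})^2 + (\frac{145}{64})^2*(e_{13})^2 + (\frac{657}{64})^2*(e_{23})^2 = 100*(+1) + \frac{21025}{4096}*(+1) + \frac{431649}{4096}*(-1) = -\frac{1}{4} (each basis 2-blade squares to minus the product of its generators' squares); cross terms between blades sharing an index anticommute and cancel. So B^2 = -\frac{1}{4}.
Answer: rotation, certificate B^2 = -\frac{1}{4}. Why this suffices: the scalar -\frac{1}{4} survives any versor conjugation, so its sign alone determines the class however B is presented.


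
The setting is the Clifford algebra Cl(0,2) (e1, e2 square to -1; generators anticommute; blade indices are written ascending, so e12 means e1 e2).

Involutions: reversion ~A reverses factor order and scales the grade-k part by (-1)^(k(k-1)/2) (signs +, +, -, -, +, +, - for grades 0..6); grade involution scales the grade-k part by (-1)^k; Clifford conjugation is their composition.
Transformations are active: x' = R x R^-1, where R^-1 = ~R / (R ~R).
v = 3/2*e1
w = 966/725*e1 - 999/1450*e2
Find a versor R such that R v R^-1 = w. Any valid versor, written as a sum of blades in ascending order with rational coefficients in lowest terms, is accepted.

R = v + w = 4107/1450*e1 - 999/1450*e2 works: the equal norms (-9/4) guarantee its sandwich swaps v into w.
Answer: 4107/1450*e1 - 999/1450*e2


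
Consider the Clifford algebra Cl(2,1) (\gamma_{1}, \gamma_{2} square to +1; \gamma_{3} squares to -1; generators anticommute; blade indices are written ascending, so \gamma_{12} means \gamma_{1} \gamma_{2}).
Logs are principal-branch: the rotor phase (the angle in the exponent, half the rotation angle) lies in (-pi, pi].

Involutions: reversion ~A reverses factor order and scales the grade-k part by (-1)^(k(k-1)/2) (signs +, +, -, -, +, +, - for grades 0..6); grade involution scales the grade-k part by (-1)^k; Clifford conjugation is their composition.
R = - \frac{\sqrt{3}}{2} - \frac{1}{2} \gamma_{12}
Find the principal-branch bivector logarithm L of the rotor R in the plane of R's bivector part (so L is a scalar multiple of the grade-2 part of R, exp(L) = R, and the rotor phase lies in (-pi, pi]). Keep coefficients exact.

The scalar part of R is - \frac{\sqrt{3}}{2}, so the principal-branch rotor phase is pinned; divide the bivector part by its sine to get the unit plane — L is the phase times that plane.
Concretely: cos(phase) = - \frac{\sqrt{3}}{2} gives phase = ±\frac{5 \pi}{6}, and since phase/sin(phase) is even the sign is immaterial: L = (phase/sin(phase)) * <R>_2 = (\frac{5 \pi}{3}) * <R>_2.
Answer: - \frac{5 \pi}{6} \gamma_{12}


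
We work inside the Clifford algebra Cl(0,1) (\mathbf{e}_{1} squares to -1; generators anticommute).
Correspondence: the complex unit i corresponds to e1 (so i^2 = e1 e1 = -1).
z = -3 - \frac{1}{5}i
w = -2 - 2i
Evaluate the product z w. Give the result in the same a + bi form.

In blades: z = -3 - \frac{1}{5} e_{1}, w = -2 - 2 e_{1}.
Distribute z over w term by term (generator squares from the signature, products reordered to ascending indices): (-3)*w = 6 + 6 e_{1}; (-\frac{1}{5} e_{1})*w = -\frac{2}{5} + \frac{2}{5} e_{1}.
Sum: \frac{28}{5} + \frac{32}{5} e_{1}; translating back through the correspondence:
Answer: \frac{28}{5} + \frac{32}{5}i


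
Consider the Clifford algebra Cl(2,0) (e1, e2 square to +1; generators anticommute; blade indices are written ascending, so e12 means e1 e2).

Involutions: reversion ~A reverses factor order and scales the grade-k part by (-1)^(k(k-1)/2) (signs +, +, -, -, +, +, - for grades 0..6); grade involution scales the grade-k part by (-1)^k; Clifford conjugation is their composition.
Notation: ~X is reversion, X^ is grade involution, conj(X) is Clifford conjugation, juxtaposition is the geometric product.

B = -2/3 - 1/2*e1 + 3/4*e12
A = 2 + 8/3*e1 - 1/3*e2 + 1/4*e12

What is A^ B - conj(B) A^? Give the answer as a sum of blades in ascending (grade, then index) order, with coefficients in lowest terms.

first term: -3/16 + 19/36*e1 - 151/72*e2 + 3/2*e12
second term: -119/48 + 91/36*e1 - 151/72*e2 - 3/2*e12
Answer: 55/24 - 2*e1 + 3*e12


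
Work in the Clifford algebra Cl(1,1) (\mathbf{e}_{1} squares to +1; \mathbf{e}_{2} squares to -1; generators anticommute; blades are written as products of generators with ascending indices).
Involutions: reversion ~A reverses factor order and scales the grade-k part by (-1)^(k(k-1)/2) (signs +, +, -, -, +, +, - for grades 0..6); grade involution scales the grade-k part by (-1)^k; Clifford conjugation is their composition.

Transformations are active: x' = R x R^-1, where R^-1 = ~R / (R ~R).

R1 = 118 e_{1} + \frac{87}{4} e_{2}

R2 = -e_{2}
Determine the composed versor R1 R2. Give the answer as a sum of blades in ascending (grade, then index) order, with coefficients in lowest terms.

Distribute over the terms of R2 (each basis-blade product reordered to ascending indices, repeated generators contracted through their squares):
R1 (-e_{2}) = \frac{87}{4} - 118 e_{1} e_{2}
Answer: \frac{87}{4} - 118 e_{1} e_{2}


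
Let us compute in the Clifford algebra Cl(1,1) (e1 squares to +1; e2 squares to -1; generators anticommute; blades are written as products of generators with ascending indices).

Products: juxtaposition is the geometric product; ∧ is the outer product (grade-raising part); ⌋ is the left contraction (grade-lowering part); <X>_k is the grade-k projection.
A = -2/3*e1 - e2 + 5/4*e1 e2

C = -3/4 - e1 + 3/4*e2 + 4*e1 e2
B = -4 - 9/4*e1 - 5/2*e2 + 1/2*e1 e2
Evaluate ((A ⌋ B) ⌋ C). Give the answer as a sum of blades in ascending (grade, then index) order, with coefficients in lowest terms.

step 1: -3/8 - 1/2*e1 - 1/3*e2
step 2: 33/32 - 23/24*e1 - 73/32*e2 - 3/2*e1 e2
Answer: 33/32 - 23/24*e1 - 73/32*e2 - 3/2*e1 e2


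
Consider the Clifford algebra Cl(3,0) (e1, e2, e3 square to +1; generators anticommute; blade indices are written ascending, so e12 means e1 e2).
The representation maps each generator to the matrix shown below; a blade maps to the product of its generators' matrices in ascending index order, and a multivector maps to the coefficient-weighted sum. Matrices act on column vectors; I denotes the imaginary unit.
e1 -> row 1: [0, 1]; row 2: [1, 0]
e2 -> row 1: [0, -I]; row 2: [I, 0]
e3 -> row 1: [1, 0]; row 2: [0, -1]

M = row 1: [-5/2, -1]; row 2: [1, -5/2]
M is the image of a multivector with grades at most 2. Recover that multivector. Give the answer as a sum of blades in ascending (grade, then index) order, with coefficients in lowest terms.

Method: 1, rho(e1), rho(e2), rho(e3) form a trace-orthogonal basis of the 2x2 complex matrices (tr(X Y) = 2 if X = Y, else 0), so M = m0*1 + m1*rho(e1) + m2*rho(e2) + m3*rho(e3) with m0 = tr(M)/2 = -5/2, m1 = tr(M rho(e1))/2 = 0, m2 = tr(M rho(e2))/2 = -I, m3 = tr(M rho(e3))/2 = 0.
Multiplying table entries, the bivector images are rho(e12) = I*rho(e3), rho(e13) = -I*rho(e2), rho(e23) = I*rho(e1); with real blade coefficients the real parts of m0..m3 are the coefficients of 1, e1, e2, e3 and the imaginary parts give the bivectors (e23: Im m1, e13: -Im m2, e12: Im m3).
Answer: -5/2 + e13


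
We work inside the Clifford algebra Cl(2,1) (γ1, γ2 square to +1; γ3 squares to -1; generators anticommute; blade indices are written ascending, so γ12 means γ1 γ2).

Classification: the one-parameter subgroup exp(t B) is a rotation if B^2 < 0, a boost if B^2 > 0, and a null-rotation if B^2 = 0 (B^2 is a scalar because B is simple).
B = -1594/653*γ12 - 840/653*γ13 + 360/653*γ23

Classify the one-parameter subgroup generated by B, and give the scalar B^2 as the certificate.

B^2 term by term: the squares give (-1594/653)^2*(γ12)^2 + (-840/653)^2*(γ13)^2 + (360/653)^2*(γ23)^2 = 2540836/426409*(-1) + 705600/426409*(+1) + 129600/426409*(+1) = -4 (each basis 2-blade squares to minus the product of its generators' squares); cross terms between blades sharing an index anticommute and cancel. So B^2 = -4.
Answer: rotation, certificate B^2 = -4. One invariant decides it: the square -4 survives every conjugation, and its sign is exactly the classification.


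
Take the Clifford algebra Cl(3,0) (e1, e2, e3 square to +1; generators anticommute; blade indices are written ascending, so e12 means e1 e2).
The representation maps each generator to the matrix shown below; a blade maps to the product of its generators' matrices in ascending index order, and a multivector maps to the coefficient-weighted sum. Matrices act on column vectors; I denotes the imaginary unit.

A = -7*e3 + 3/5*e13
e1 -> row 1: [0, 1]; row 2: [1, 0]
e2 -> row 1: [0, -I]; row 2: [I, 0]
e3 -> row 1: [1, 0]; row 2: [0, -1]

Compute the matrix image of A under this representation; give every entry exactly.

Bivector images (products of the table entries): rho(e13) = rho(e1)rho(e3) = row 1: [0, -1]; row 2: [1, 0].
M = (-7)*rho(e3) + (3/5)*rho(e13), summed entrywise:
Answer: row 1: [-7, -3/5]; row 2: [3/5, 7]


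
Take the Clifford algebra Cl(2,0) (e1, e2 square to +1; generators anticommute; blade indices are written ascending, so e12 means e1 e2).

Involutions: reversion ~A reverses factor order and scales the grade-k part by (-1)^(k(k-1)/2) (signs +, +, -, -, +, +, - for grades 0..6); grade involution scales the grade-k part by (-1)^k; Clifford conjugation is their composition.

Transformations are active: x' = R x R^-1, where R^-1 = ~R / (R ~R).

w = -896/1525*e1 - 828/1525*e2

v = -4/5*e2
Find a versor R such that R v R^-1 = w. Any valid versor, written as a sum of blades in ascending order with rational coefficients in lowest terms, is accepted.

The midline construction: v and w both square to 16/25, so reflecting in their sum -896/1525*e1 - 2048/1525*e2 exchanges them.
Answer: -896/1525*e1 - 2048/1525*e2


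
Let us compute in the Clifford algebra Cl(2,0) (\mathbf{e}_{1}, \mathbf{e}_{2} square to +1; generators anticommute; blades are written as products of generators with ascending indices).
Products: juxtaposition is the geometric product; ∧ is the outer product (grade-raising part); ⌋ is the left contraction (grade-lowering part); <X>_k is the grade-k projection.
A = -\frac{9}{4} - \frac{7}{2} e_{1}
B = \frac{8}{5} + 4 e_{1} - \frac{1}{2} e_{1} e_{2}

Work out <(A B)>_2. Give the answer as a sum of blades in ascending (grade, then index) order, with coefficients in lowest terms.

step 1: -\frac{88}{5} - \frac{73}{5} e_{1} + \frac{7}{4} e_{2} + \frac{9}{8} e_{1} e_{2}
step 2: \frac{9}{8} e_{1} e_{2}
Answer: \frac{9}{8} e_{1} e_{2}


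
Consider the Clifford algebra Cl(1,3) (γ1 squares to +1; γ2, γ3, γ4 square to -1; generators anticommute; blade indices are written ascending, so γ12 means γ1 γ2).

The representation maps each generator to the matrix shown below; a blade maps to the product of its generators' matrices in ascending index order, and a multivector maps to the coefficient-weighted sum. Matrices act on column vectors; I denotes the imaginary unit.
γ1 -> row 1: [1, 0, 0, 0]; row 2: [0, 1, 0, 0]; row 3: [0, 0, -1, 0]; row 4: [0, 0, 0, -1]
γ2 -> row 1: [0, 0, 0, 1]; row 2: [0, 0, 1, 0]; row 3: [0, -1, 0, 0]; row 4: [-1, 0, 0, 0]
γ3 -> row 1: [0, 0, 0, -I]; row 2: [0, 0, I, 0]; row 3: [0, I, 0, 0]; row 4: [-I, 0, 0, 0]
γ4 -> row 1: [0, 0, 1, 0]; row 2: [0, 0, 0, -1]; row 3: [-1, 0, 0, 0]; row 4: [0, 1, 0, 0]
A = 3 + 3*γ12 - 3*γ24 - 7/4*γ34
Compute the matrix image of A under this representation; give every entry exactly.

Bivector images (products of the table entries): rho(γ12) = rho(γ1)rho(γ2) = row 1: [0, 0, 0, 1]; row 2: [0, 0, 1, 0]; row 3: [0, 1, 0, 0]; row 4: [1, 0, 0, 0]; rho(γ24) = rho(γ2)rho(γ4) = row 1: [0, 1, 0, 0]; row 2: [-1, 0, 0, 0]; row 3: [0, 0, 0, 1]; row 4: [0, 0, -1, 0]; rho(γ34) = rho(γ3)rho(γ4) = row 1: [0, -I, 0, 0]; row 2: [-I, 0, 0, 0]; row 3: [0, 0, 0, -I]; row 4: [0, 0, -I, 0].
M = (3)*1 + (3)*rho(γ12) + (-3)*rho(γ24) + (-7/4)*rho(γ34), summed entrywise (1 is the identity matrix):
Answer: row 1: [3, -3 + 7*I/4, 0, 3]; row 2: [3 + 7*I/4, 3, 3, 0]; row 3: [0, 3, 3, -3 + 7*I/4]; row 4: [3, 0, 3 + 7*I/4, 3]


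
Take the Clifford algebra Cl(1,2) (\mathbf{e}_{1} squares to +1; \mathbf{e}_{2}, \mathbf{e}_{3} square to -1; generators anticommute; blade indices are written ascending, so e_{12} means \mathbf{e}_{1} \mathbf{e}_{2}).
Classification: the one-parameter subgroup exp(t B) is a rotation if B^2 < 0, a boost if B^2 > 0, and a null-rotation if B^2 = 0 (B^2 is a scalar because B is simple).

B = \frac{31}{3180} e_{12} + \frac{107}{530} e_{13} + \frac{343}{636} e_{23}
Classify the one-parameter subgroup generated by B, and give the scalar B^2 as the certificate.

B^2 term by term: the squares give (\frac{31}{3180})^2*(e_{12})^2 + (\frac{107}{530})^2*(e_{13})^2 + (\frac{343}{636})^2*(e_{23})^2 = \frac{961}{10112400}*(+1) + \frac{11449}{280900}*(+1) + \frac{117649}{404496}*(-1) = -\frac{1}{4} (each basis 2-blade squares to minus the product of its generators' squares); cross terms between blades sharing an index anticommute and cancel. So B^2 = -\frac{1}{4}.
Answer: rotation, certificate B^2 = -\frac{1}{4}. Because -\frac{1}{4} is invariant under every versor sandwich, the classification follows from its sign alone.


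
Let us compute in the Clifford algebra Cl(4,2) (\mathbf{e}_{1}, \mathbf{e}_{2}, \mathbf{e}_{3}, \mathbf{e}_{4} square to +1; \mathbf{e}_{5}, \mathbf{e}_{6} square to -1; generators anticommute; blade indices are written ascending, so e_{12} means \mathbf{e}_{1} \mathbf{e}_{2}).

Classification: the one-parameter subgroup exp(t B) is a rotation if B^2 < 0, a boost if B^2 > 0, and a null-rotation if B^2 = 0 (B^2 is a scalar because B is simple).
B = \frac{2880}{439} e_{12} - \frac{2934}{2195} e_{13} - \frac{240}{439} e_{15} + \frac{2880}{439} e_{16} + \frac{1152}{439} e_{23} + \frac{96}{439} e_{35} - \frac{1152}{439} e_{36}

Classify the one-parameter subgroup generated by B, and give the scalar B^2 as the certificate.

B^2 term by term: the squares give (\frac{2880}{439})^2*(e_{12})^2 + (-\frac{2934}{2195})^2*(e_{13})^2 + (-\frac{240}{439})^2*(e_{15})^2 + (\frac{2880}{439})^2*(e_{16})^2 + (\frac{1152}{439})^2*(e_{23})^2 + (\frac{96}{439})^2*(e_{35})^2 + (-\frac{1152}{439})^2*(e_{36})^2 = \frac{8294400}{192721}*(-1) + \frac{8608356}{4818025}*(-1) + \frac{57600}{192721}*(+1) + \frac{8294400}{192721}*(+1) + \frac{1327104}{192721}*(-1) + \frac{9216}{192721}*(+1) + \frac{1327104}{192721}*(+1) = -\frac{36}{25} (each basis 2-blade squares to minus the product of its generators' squares); cross terms between blades sharing an index anticommute and cancel; the commuting (index-disjoint) pairs give grade-4 terms 2*c*c'*(blade product), which cancel blade by blade — e_{1235}: \frac{552960}{192721} - \frac{552960}{192721} = 0; e_{1236}: -\frac{6635520}{192721} + \frac{6635520}{192721} = 0; e_{1356}: -\frac{552960}{192721} + \frac{552960}{192721} = 0 — confirming B is simple. So B^2 = -\frac{36}{25}.
Answer: rotation, certificate B^2 = -\frac{36}{25}. No conjugation can change B^2 = -\frac{36}{25}; the sign gives the class.


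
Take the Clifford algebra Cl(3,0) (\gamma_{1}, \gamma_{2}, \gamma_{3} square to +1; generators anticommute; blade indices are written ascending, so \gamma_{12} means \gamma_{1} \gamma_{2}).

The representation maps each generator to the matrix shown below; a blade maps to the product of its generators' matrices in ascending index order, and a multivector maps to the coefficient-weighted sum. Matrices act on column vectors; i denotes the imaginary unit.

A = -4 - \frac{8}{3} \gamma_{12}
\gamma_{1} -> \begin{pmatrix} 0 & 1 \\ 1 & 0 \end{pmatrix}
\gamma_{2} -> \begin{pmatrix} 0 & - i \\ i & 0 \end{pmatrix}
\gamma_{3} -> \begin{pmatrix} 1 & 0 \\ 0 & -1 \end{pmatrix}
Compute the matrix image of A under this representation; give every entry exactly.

Bivector images (products of the table entries): rho(\gamma_{12}) = rho(\gamma_{1})rho(\gamma_{2}) = \begin{pmatrix} i & 0 \\ 0 & - i \end{pmatrix}.
M = (-4)*1 + (-\frac{8}{3})*rho(\gamma_{12}), summed entrywise (1 is the identity matrix):
Answer: \begin{pmatrix} -4 - \frac{8 i}{3} & 0 \\ 0 & -4 + \frac{8 i}{3} \end{pmatrix}


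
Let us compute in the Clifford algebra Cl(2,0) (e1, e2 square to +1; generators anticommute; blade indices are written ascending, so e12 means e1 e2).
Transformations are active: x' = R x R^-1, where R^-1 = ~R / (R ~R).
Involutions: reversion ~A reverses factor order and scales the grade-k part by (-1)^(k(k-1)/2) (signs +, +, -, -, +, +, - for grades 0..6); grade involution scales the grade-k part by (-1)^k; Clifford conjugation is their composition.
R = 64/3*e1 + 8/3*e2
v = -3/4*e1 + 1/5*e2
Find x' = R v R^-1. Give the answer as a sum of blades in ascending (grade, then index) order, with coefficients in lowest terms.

~R = 64/3*e1 + 8/3*e2, and R ~R = 4160/9, so R^-1 = ~R / (4160/9).
R v = -232/15 + 94/15*e12
Answer: -881/1300*e1 - 123/325*e2


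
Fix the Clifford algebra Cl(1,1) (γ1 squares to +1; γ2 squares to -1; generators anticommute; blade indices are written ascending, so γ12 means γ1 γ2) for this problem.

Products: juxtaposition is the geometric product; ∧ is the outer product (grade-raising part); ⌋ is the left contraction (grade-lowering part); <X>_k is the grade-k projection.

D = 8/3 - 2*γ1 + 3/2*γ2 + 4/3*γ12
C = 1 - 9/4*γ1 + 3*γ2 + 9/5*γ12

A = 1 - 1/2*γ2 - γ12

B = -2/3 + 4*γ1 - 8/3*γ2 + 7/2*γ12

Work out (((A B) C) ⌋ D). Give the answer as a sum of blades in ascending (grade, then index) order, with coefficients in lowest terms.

step 1: -11/2 - 5/12*γ1 + 5/3*γ2 + 37/6*γ12
step 2: 123/80 - 85/24*γ1 - 41/24*γ2 - 37/30*γ12
step 3: 8713/720 - 1927/360*γ1 - 3479/1440*γ2 + 41/20*γ12
Answer: 8713/720 - 1927/360*γ1 - 3479/1440*γ2 + 41/20*γ12


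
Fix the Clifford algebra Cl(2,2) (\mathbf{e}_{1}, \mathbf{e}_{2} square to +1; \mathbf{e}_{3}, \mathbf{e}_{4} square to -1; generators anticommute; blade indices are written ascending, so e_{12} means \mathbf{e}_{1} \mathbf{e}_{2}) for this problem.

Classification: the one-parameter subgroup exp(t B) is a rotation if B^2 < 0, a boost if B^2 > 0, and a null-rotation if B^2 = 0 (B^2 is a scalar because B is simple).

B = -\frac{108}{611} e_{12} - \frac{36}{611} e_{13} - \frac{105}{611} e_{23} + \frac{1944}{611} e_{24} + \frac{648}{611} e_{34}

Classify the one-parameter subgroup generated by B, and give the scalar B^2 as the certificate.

B^2 term by term: the squares give (-\frac{108}{611})^2*(e_{12})^2 + (-\frac{36}{611})^2*(e_{13})^2 + (-\frac{105}{611})^2*(e_{23})^2 + (\frac{1944}{611})^2*(e_{24})^2 + (\frac{648}{611})^2*(e_{34})^2 = \frac{11664}{373321}*(-1) + \frac{1296}{373321}*(+1) + \frac{11025}{373321}*(+1) + \frac{3779136}{373321}*(+1) + \frac{419904}{373321}*(-1) = 9 (each basis 2-blade squares to minus the product of its generators' squares); cross terms between blades sharing an index anticommute and cancel; the commuting (index-disjoint) pairs give grade-4 terms 2*c*c'*(blade product), which cancel blade by blade — e_{1234}: -\frac{139968}{373321} + \frac{139968}{373321} = 0 — confirming B is simple. So B^2 = 9.
Answer: boost, certificate B^2 = 9. Why this suffices: the scalar 9 survives any versor conjugation, so its sign alone determines the class however B is presented.


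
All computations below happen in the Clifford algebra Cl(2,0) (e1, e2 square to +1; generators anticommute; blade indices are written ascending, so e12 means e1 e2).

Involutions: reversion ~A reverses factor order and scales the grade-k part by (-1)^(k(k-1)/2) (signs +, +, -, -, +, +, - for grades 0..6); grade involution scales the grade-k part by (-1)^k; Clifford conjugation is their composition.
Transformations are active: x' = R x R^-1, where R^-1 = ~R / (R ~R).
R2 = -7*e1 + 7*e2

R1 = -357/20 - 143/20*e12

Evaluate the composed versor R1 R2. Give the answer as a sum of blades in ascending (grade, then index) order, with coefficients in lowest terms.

Distribute over the terms of R1 (each basis-blade product reordered to ascending indices, repeated generators contracted through their squares):
(-357/20) R2 = 2499/20*e1 - 2499/20*e2
(-143/20*e12) R2 = -1001/20*e1 - 1001/20*e2
Summing the partial products and collecting blades:
Answer: 749/10*e1 - 175*e2


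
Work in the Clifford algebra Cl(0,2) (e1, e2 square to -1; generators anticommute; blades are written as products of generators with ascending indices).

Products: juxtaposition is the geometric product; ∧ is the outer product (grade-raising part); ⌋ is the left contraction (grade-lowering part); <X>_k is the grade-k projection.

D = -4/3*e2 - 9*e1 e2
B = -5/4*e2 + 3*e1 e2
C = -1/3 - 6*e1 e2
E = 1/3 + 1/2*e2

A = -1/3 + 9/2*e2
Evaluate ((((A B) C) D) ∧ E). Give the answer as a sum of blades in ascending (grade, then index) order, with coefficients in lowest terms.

step 1: 45/8 + 27/2*e1 + 5/12*e2 - e1 e2
step 2: -63/8 - 7*e1 + 2911/36*e2 - 401/12*e1 e2
step 3: -20837/108 - 27803/36*e1 - 105/2*e2 + 1925/24*e1 e2
step 4: -20837/324 - 27803/108*e1 - 24617/216*e2 - 4313/12*e1 e2
Answer: -20837/324 - 27803/108*e1 - 24617/216*e2 - 4313/12*e1 e2


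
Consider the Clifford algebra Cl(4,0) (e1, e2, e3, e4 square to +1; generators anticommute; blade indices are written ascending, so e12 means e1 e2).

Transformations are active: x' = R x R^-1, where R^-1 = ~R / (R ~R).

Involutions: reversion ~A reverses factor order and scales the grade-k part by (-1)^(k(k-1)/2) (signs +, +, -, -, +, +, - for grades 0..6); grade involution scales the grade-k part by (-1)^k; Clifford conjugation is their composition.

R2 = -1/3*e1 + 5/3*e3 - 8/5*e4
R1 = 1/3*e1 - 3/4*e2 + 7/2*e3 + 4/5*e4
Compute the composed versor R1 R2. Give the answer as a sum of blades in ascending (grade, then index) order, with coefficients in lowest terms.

Distribute over the terms of R2 (each basis-blade product reordered to ascending indices, repeated generators contracted through their squares):
R1 (-1/3*e1) = -1/9 - 1/4*e12 + 7/6*e13 + 4/15*e14
R1 (5/3*e3) = 35/6 + 5/9*e13 - 5/4*e23 - 4/3*e34
R1 (-8/5*e4) = -32/25 - 8/15*e14 + 6/5*e24 - 28/5*e34
Summing the partial products and collecting blades:
Answer: 1999/450 - 1/4*e12 + 31/18*e13 - 4/15*e14 - 5/4*e23 + 6/5*e24 - 104/15*e34


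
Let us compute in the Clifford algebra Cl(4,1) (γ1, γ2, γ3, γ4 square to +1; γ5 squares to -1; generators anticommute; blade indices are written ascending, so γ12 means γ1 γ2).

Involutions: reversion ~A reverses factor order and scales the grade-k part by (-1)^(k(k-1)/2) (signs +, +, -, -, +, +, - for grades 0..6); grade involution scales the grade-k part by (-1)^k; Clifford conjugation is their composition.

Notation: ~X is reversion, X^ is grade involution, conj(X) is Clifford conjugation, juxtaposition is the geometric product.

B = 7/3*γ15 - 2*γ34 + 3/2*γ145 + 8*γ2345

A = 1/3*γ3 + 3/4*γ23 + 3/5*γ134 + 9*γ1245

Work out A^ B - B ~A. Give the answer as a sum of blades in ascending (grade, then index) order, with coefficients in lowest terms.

first term: -6/5*γ1 - 27/2*γ2 + 2/3*γ4 + 72*γ13 + 39/2*γ24 - 9/10*γ35 - 6*γ45 + 24/5*γ125 + 7/9*γ135 + 8/3*γ245 - 7/5*γ345 + 79/4*γ1235 + 1/2*γ1345 + 9/8*γ12345
second term: -6/5*γ1 + 27/2*γ2 + 2/3*γ4 - 72*γ13 + 39/2*γ24 + 9/10*γ35 + 6*γ45 + 24/5*γ125 - 7/9*γ135 + 8/3*γ245 + 7/5*γ345 - 79/4*γ1235 + 1/2*γ1345 - 9/8*γ12345
Answer: -27*γ2 + 144*γ13 - 9/5*γ35 - 12*γ45 + 14/9*γ135 - 14/5*γ345 + 79/2*γ1235 + 9/4*γ12345


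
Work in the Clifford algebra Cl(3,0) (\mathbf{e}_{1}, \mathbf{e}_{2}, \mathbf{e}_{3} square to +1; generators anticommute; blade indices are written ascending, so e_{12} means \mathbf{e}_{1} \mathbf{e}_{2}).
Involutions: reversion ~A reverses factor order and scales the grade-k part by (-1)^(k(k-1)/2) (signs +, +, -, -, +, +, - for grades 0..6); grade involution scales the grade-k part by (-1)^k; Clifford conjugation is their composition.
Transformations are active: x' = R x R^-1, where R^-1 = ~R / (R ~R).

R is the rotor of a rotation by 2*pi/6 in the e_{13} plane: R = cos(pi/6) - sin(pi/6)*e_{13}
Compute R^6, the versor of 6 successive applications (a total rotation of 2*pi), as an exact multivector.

Half-angle bookkeeping: 6 applications in e_{13} add up to rotor phase 6*pi/6 = \pi, so R^6 = cos(\pi) - sin(\pi)*e_{13}.
cos(\pi) = -1 and sin(\pi) = 0, so R^6 = -1. The total rotation 2*pi is 1 full turn, so every vector returns to itself, yet the rotor is -1, on the OTHER sheet of the double cover (an odd number of 2*pi turns).
Answer: -1


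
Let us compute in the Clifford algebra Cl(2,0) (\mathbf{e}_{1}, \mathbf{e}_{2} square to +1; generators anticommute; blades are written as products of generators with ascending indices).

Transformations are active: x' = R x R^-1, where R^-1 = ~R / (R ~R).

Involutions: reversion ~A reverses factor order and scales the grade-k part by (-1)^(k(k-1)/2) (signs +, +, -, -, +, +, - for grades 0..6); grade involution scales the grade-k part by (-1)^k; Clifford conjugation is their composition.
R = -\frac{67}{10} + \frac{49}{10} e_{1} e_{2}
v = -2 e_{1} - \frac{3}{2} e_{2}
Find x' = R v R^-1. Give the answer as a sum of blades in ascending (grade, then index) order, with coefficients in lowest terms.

~R = -\frac{67}{10} - \frac{49}{10} e_{1} e_{2}, and R ~R = \frac{689}{10}, so R^-1 = ~R / (\frac{689}{10}).
R v = \frac{121}{20} e_{1} + \frac{397}{20} e_{2}
Answer: \frac{5673}{6890} e_{1} - \frac{8132}{3445} e_{2}


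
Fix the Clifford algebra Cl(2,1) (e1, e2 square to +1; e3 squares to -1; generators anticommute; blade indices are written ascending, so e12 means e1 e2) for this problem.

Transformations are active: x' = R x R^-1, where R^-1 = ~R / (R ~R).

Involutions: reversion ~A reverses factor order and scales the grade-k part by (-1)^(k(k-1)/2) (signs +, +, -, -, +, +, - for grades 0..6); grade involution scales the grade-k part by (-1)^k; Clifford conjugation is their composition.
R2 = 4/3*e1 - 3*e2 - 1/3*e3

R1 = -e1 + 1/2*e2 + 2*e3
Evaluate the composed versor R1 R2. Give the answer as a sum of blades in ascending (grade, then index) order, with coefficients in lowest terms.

Distribute over the terms of R1 (each basis-blade product reordered to ascending indices, repeated generators contracted through their squares):
(-e1) R2 = -4/3 + 3*e12 + 1/3*e13
(1/2*e2) R2 = -3/2 - 2/3*e12 - 1/6*e23
(2*e3) R2 = 2/3 - 8/3*e13 + 6*e23
Summing the partial products and collecting blades:
Answer: -13/6 + 7/3*e12 - 7/3*e13 + 35/6*e23


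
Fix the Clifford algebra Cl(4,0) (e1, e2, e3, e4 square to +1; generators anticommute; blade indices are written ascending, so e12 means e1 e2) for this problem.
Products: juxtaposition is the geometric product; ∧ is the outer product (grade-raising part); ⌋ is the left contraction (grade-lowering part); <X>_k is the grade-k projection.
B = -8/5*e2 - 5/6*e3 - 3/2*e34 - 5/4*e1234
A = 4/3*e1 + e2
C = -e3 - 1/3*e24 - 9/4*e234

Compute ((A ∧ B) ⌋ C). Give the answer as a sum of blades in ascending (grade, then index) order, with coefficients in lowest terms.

step 1: -32/15*e12 - 10/9*e13 - 5/6*e23 - 2*e134 - 3/2*e234
step 2: -27/8 - 15/8*e4
Answer: -27/8 - 15/8*e4


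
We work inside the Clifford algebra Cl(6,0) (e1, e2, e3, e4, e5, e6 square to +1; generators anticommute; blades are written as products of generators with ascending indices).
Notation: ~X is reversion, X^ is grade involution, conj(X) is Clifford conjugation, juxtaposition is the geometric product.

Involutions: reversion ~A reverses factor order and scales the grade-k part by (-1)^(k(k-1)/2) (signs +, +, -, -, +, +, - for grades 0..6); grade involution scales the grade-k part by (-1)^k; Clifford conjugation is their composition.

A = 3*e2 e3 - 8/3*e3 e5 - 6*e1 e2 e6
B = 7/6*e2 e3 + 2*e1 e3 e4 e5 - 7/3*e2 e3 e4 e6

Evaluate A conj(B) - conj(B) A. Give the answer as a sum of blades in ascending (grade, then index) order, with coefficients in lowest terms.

first term: 7/2 - 16/3*e1 e4 - 28/9*e2 e5 + 7*e4 e6 - 14*e1 e3 e4 + 7*e1 e3 e6 + 6*e1 e2 e4 e5 + 56/9*e2 e4 e5 e6 + 12*e2 e3 e4 e5 e6
second term: 7/2 - 16/3*e1 e4 + 28/9*e2 e5 + 7*e4 e6 - 14*e1 e3 e4 - 7*e1 e3 e6 - 6*e1 e2 e4 e5 - 56/9*e2 e4 e5 e6 - 12*e2 e3 e4 e5 e6
Answer: -56/9*e2 e5 + 14*e1 e3 e6 + 12*e1 e2 e4 e5 + 112/9*e2 e4 e5 e6 + 24*e2 e3 e4 e5 e6


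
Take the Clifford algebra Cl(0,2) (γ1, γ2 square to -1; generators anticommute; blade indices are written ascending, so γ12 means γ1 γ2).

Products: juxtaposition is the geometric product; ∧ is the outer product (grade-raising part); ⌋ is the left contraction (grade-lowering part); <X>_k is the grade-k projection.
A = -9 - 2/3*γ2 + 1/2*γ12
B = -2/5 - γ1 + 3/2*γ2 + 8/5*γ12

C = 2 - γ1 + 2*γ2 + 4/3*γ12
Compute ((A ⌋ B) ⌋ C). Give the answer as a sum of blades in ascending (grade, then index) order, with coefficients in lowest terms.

step 1: 19/5 + 119/15*γ1 - 27/2*γ2 - 72/5*γ12
step 2: 926/15 - 109/5*γ1 - 134/45*γ2 + 76/15*γ12
Answer: 926/15 - 109/5*γ1 - 134/45*γ2 + 76/15*γ12


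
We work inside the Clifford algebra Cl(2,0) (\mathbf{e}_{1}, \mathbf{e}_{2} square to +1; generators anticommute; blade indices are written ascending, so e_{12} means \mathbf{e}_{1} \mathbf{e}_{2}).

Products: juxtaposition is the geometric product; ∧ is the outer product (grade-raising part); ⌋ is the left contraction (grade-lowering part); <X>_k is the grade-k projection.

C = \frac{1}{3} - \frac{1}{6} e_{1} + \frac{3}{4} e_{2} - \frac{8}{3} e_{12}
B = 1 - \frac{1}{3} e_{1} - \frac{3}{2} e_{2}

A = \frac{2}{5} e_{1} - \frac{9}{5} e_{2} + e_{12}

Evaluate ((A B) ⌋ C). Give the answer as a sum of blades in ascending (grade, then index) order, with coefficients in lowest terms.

step 1: \frac{77}{30} - \frac{11}{10} e_{1} - \frac{22}{15} e_{2} - \frac{1}{5} e_{12}
step 2: -\frac{107}{180} - \frac{781}{180} e_{1} + \frac{583}{120} e_{2} - \frac{308}{45} e_{12}
Answer: -\frac{107}{180} - \frac{781}{180} e_{1} + \frac{583}{120} e_{2} - \frac{308}{45} e_{12}
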